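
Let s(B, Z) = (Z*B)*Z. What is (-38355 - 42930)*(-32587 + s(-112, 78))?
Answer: 58037083575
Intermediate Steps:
s(B, Z) = B*Z**2 (s(B, Z) = (B*Z)*Z = B*Z**2)
(-38355 - 42930)*(-32587 + s(-112, 78)) = (-38355 - 42930)*(-32587 - 112*78**2) = -81285*(-32587 - 112*6084) = -81285*(-32587 - 681408) = -81285*(-713995) = 58037083575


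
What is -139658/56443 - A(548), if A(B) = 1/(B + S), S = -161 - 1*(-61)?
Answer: -62623227/25286464 ≈ -2.4766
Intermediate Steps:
S = -100 (S = -161 + 61 = -100)
A(B) = 1/(-100 + B) (A(B) = 1/(B - 100) = 1/(-100 + B))
-139658/56443 - A(548) = -139658/56443 - 1/(-100 + 548) = -139658*1/56443 - 1/448 = -139658/56443 - 1*1/448 = -139658/56443 - 1/448 = -62623227/25286464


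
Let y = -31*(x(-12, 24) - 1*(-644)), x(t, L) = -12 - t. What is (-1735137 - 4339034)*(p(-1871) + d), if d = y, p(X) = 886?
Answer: 115883034338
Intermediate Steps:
y = -19964 (y = -31*((-12 - 1*(-12)) - 1*(-644)) = -31*((-12 + 12) + 644) = -31*(0 + 644) = -31*644 = -19964)
d = -19964
(-1735137 - 4339034)*(p(-1871) + d) = (-1735137 - 4339034)*(886 - 19964) = -6074171*(-19078) = 115883034338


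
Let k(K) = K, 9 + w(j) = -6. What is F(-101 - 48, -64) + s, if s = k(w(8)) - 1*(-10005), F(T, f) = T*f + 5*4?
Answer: 19546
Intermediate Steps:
w(j) = -15 (w(j) = -9 - 6 = -15)
F(T, f) = 20 + T*f (F(T, f) = T*f + 20 = 20 + T*f)
s = 9990 (s = -15 - 1*(-10005) = -15 + 10005 = 9990)
F(-101 - 48, -64) + s = (20 + (-101 - 48)*(-64)) + 9990 = (20 - 149*(-64)) + 9990 = (20 + 9536) + 9990 = 9556 + 9990 = 19546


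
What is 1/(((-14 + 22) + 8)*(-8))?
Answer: -1/128 ≈ -0.0078125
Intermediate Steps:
1/(((-14 + 22) + 8)*(-8)) = 1/((8 + 8)*(-8)) = 1/(16*(-8)) = 1/(-128) = -1/128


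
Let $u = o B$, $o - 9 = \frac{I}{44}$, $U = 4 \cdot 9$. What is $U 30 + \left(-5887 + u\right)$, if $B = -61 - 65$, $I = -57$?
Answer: $- \frac{127111}{22} \approx -5777.8$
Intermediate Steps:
$U = 36$
$o = \frac{339}{44}$ ($o = 9 - \frac{57}{44} = \frac{339}{44} \approx 7.7045$)
$B = -126$ ($B = -61 - 65 = -126$)
$u = - \frac{21357}{22}$ ($u = \frac{339}{44} \left(-126\right) = - \frac{21357}{22} \approx -970.77$)
$U 30 + \left(-5887 + u\right) = 36 \cdot 30 - \frac{150871}{22} = 1080 - \frac{150871}{22} = - \frac{127111}{22}$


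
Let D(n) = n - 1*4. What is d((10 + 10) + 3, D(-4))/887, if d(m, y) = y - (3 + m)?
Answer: -34/887 ≈ -0.038331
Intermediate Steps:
D(n) = -4 + n (D(n) = n - 4 = -4 + n)
d(m, y) = -3 + y - m (d(m, y) = y + (-3 - m) = -3 + y - m)
d((10 + 10) + 3, D(-4))/887 = (-3 + (-4 - 4) - ((10 + 10) + 3))/887 = (-3 - 8 - (20 + 3))*(1/887) = (-3 - 8 - 1*23)*(1/887) = (-3 - 8 - 23)*(1/887) = -34*1/887 = -34/887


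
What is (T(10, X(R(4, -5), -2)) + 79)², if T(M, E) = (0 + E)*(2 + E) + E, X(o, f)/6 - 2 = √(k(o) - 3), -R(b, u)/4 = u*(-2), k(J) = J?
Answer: 533029 - 417636*I*√43 ≈ 5.3303e+5 - 2.7386e+6*I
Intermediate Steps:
R(b, u) = 8*u (R(b, u) = -4*u*(-2) = -(-8)*u = 8*u)
X(o, f) = 12 + 6*√(-3 + o) (X(o, f) = 12 + 6*√(o - 3) = 12 + 6*√(-3 + o))
T(M, E) = E + E*(2 + E) (T(M, E) = E*(2 + E) + E = E + E*(2 + E))
(T(10, X(R(4, -5), -2)) + 79)² = ((12 + 6*√(-3 + 8*(-5)))*(3 + (12 + 6*√(-3 + 8*(-5)))) + 79)² = ((12 + 6*√(-3 - 40))*(3 + (12 + 6*√(-3 - 40))) + 79)² = ((12 + 6*√(-43))*(3 + (12 + 6*√(-43))) + 79)² = ((12 + 6*(I*√43))*(3 + (12 + 6*(I*√43))) + 79)² = ((12 + 6*I*√43)*(3 + (12 + 6*I*√43)) + 79)² = ((12 + 6*I*√43)*(15 + 6*I*√43) + 79)² = (79 + (12 + 6*I*√43)*(15 + 6*I*√43))²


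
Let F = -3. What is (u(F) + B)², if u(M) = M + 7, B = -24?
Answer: 400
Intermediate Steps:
u(M) = 7 + M
(u(F) + B)² = ((7 - 3) - 24)² = (4 - 24)² = (-20)² = 400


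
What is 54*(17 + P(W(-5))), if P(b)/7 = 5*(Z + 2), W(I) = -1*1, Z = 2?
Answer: 8478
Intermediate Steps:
W(I) = -1
P(b) = 140 (P(b) = 7*(5*(2 + 2)) = 7*(5*4) = 7*20 = 140)
54*(17 + P(W(-5))) = 54*(17 + 140) = 54*157 = 8478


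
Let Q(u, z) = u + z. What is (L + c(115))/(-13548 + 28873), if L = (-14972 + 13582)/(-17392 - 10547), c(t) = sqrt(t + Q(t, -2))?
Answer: 2/616065 + 2*sqrt(57)/15325 ≈ 0.00098854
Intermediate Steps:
c(t) = sqrt(-2 + 2*t) (c(t) = sqrt(t + (t - 2)) = sqrt(t + (-2 + t)) = sqrt(-2 + 2*t))
L = 10/201 (L = -1390/(-27939) = -1390*(-1/27939) = 10/201 ≈ 0.049751)
(L + c(115))/(-13548 + 28873) = (10/201 + sqrt(-2 + 2*115))/(-13548 + 28873) = (10/201 + sqrt(-2 + 230))/15325 = (10/201 + sqrt(228))*(1/15325) = (10/201 + 2*sqrt(57))*(1/15325) = 2/616065 + 2*sqrt(57)/15325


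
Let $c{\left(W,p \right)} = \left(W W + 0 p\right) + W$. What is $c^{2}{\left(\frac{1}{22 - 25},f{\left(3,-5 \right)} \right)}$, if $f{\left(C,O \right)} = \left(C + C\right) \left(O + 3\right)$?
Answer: $\frac{4}{81} \approx 0.049383$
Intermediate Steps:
$f{\left(C,O \right)} = 2 C \left(3 + O\right)$
$c{\left(W,p \right)} = W + W^{2}$ ($c{\left(W,p \right)} = \left(W^{2} + 0\right) + W = W^{2} + W = W + W^{2}$)
$c^{2}{\left(\frac{1}{22 - 25},f{\left(3,-5 \right)} \right)} = \left(\frac{1 + \frac{1}{22 - 25}}{22 - 25}\right)^{2} = \left(\frac{1 + \frac{1}{-3}}{-3}\right)^{2} = \left(- \frac{1 - \frac{1}{3}}{3}\right)^{2} = \left(\left(- \frac{1}{3}\right) \frac{2}{3}\right)^{2} = \left(- \frac{2}{9}\right)^{2} = \frac{4}{81}$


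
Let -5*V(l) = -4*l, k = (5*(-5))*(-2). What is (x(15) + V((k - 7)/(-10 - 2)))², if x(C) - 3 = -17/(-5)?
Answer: 2809/225 ≈ 12.484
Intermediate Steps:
x(C) = 32/5 (x(C) = 3 - 17/(-5) = 3 - 17*(-⅕) = 3 + 17/5 = 32/5)
k = 50 (k = -25*(-2) = 50)
V(l) = 4*l/5 (V(l) = -(-4)*l/5 = 4*l/5)
(x(15) + V((k - 7)/(-10 - 2)))² = (32/5 + 4*((50 - 7)/(-10 - 2))/5)² = (32/5 + 4*(43/(-12))/5)² = (32/5 + 4*(43*(-1/12))/5)² = (32/5 + (⅘)*(-43/12))² = (32/5 - 43/15)² = (53/15)² = 2809/225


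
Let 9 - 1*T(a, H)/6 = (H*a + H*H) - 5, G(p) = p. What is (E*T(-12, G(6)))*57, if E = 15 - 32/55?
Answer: 2712060/11 ≈ 2.4655e+5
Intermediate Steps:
E = 793/55 (E = 15 - 32/55 = 793/55 ≈ 14.418)
T(a, H) = 84 - 6*H² - 6*H*a (T(a, H) = 54 - 6*((H*a + H*H) - 5) = 54 - 6*((H*a + H²) - 5) = 54 - 6*((H² + H*a) - 5) = 54 - 6*(-5 + H² + H*a) = 54 + (30 - 6*H² - 6*H*a) = 84 - 6*H² - 6*H*a)
(E*T(-12, G(6)))*57 = (793*(84 - 6*6² - 6*6*(-12))/55)*57 = (793*(84 - 6*36 + 432)/55)*57 = (793*(84 - 216 + 432)/55)*57 = ((793/55)*300)*57 = (47580/11)*57 = 2712060/11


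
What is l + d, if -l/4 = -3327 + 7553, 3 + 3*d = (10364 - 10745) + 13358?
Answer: -37738/3 ≈ -12579.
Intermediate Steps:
d = 12974/3 (d = -1 + ((10364 - 10745) + 13358)/3 = -1 + (-381 + 13358)/3 = -1 + (⅓)*12977 = -1 + 12977/3 = 12974/3 ≈ 4324.7)
l = -16904 (l = -4*(-3327 + 7553) = -4*4226 = -16904)
l + d = -16904 + 12974/3 = -37738/3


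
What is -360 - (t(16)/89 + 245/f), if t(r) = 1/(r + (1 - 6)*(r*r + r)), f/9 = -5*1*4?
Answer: -128696845/358848 ≈ -358.64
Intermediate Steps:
f = -180 (f = 9*(-5*1*4) = 9*(-5*4) = 9*(-20) = -180)
t(r) = 1/(-5*r² - 4*r) (t(r) = 1/(r - 5*(r² + r)) = 1/(r - 5*(r + r²)) = 1/(r + (-5*r - 5*r²)) = 1/(-5*r² - 4*r))
-360 - (t(16)/89 + 245/f) = -360 - (-1/(16*(4 + 5*16))/89 + 245/(-180)) = -360 - (-1*1/16/(4 + 80)*(1/89) + 245*(-1/180)) = -360 - (-1*1/16/84*(1/89) - 49/36) = -360 - (-1*1/16*1/84*(1/89) - 49/36) = -360 - (-1/1344*1/89 - 49/36) = -360 - (-1/119616 - 49/36) = -360 - 1*(-488435/358848) = -360 + 488435/358848 = -128696845/358848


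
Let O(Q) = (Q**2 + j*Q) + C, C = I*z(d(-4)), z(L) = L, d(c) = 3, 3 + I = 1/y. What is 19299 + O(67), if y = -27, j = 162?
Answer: 311696/9 ≈ 34633.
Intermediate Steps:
I = -82/27 (I = -3 + 1/(-27) = -3 - 1/27 = -82/27 ≈ -3.0370)
C = -82/9 (C = -82/27*3 = -82/9 ≈ -9.1111)
O(Q) = -82/9 + Q**2 + 162*Q (O(Q) = (Q**2 + 162*Q) - 82/9 = -82/9 + Q**2 + 162*Q)
19299 + O(67) = 19299 + (-82/9 + 67**2 + 162*67) = 19299 + (-82/9 + 4489 + 10854) = 19299 + 138005/9 = 311696/9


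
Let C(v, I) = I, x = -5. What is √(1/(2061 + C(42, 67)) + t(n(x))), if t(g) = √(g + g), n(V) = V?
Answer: √(133 + 283024*I*√10)/532 ≈ 1.2575 + 1.2573*I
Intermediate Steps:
t(g) = √2*√g (t(g) = √(2*g) = √2*√g)
√(1/(2061 + C(42, 67)) + t(n(x))) = √(1/(2061 + 67) + √2*√(-5)) = √(1/2128 + √2*(I*√5)) = √(1/2128 + I*√10)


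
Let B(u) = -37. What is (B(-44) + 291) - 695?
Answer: -441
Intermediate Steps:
(B(-44) + 291) - 695 = (-37 + 291) - 695 = 254 - 695 = -441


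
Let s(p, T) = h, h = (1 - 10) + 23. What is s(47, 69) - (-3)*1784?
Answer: 5366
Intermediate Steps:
h = 14 (h = -9 + 23 = 14)
s(p, T) = 14
s(47, 69) - (-3)*1784 = 14 - (-3)*1784 = 14 - 1*(-5352) = 14 + 5352 = 5366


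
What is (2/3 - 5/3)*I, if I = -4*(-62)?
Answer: -248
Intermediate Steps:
I = 248
(2/3 - 5/3)*I = (2/3 - 5/3)*248 = (2*(⅓) - 5*⅓)*248 = (⅔ - 5/3)*248 = -1*248 = -248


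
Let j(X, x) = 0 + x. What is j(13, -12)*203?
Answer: -2436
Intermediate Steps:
j(X, x) = x
j(13, -12)*203 = -12*203 = -2436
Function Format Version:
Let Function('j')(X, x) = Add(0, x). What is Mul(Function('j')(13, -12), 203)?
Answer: -2436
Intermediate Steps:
Function('j')(X, x) = x
Mul(Function('j')(13, -12), 203) = Mul(-12, 203) = -2436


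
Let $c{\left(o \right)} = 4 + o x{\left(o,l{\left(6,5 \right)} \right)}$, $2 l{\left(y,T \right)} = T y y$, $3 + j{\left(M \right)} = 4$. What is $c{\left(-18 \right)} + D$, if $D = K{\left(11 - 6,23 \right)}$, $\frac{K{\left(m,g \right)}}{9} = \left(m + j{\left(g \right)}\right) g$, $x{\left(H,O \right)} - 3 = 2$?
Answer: $1156$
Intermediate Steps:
$j{\left(M \right)} = 1$ ($j{\left(M \right)} = -3 + 4 = 1$)
$l{\left(y,T \right)} = \frac{T y^{2}}{2}$ ($l{\left(y,T \right)} = \frac{T y y}{2} = \frac{T y^{2}}{2}$)
$x{\left(H,O \right)} = 5$ ($x{\left(H,O \right)} = 3 + 2 = 5$)
$c{\left(o \right)} = 4 + 5 o$ ($c{\left(o \right)} = 4 + o 5 = 4 + 5 o$)
$K{\left(m,g \right)} = 9 g \left(1 + m\right)$ ($K{\left(m,g \right)} = 9 \left(m + 1\right) g = 9 \left(1 + m\right) g = 9 g \left(1 + m\right)$)
$D = 1242$ ($D = 9 \cdot 23 \left(1 + \left(11 - 6\right)\right) = 9 \cdot 23 \left(1 + 5\right) = 9 \cdot 23 \cdot 6 = 1242$)
$c{\left(-18 \right)} + D = \left(4 + 5 \left(-18\right)\right) + 1242 = \left(4 - 90\right) + 1242 = -86 + 1242 = 1156$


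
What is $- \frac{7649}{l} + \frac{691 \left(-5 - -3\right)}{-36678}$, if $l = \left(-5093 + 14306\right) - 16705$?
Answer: $\frac{145451983}{137395788} \approx 1.0586$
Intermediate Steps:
$l = -7492$ ($l = 9213 - 16705 = -7492$)
$- \frac{7649}{l} + \frac{691 \left(-5 - -3\right)}{-36678} = - \frac{7649}{-7492} + \frac{691 \left(-5 - -3\right)}{-36678} = \left(-7649\right) \left(- \frac{1}{7492}\right) + 691 \left(-5 + 3\right) \left(- \frac{1}{36678}\right) = \frac{7649}{7492} + 691 \left(-2\right) \left(- \frac{1}{36678}\right) = \frac{7649}{7492} - - \frac{691}{18339} = \frac{7649}{7492} + \frac{691}{18339} = \frac{145451983}{137395788}$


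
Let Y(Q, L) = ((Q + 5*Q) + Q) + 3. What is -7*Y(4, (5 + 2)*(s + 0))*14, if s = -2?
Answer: -3038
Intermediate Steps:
Y(Q, L) = 3 + 7*Q (Y(Q, L) = (6*Q + Q) + 3 = 7*Q + 3 = 3 + 7*Q)
-7*Y(4, (5 + 2)*(s + 0))*14 = -7*(3 + 7*4)*14 = -7*(3 + 28)*14 = -7*31*14 = -217*14 = -3038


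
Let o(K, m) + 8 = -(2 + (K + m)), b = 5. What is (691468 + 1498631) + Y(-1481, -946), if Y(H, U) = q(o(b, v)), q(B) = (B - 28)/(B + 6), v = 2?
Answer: 24091134/11 ≈ 2.1901e+6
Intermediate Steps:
o(K, m) = -10 - K - m (o(K, m) = -8 - (2 + (K + m)) = -8 - (2 + K + m) = -8 + (-2 - K - m) = -10 - K - m)
q(B) = (-28 + B)/(6 + B)
Y(H, U) = 45/11 (Y(H, U) = (-28 + (-10 - 1*5 - 1*2))/(6 + (-10 - 1*5 - 1*2)) = (-28 + (-10 - 5 - 2))/(6 + (-10 - 5 - 2)) = (-28 - 17)/(6 - 17) = -45/(-11) = -1/11*(-45) = 45/11)
(691468 + 1498631) + Y(-1481, -946) = (691468 + 1498631) + 45/11 = 2190099 + 45/11 = 24091134/11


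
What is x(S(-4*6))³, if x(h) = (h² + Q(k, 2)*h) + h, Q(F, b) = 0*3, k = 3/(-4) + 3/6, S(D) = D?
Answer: 168196608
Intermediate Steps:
k = -¼ (k = 3*(-¼) + 3*(⅙) = -¾ + ½ = -¼ ≈ -0.25000)
Q(F, b) = 0
x(h) = h + h² (x(h) = (h² + 0*h) + h = (h² + 0) + h = h² + h = h + h²)
x(S(-4*6))³ = ((-4*6)*(1 - 4*6))³ = (-24*(1 - 24))³ = (-24*(-23))³ = 552³ = 168196608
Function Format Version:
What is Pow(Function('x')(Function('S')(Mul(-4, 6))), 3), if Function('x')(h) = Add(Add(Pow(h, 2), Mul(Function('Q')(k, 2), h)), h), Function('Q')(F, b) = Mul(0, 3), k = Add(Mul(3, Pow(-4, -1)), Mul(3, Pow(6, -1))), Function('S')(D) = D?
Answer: 168196608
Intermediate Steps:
k = Rational(-1, 4) (k = Add(Mul(3, Rational(-1, 4)), Mul(3, Rational(1, 6))) = Add(Rational(-3, 4), Rational(1, 2)) = Rational(-1, 4) ≈ -0.25000)
Function('Q')(F, b) = 0
Function('x')(h) = Add(h, Pow(h, 2)) (Function('x')(h) = Add(Add(Pow(h, 2), Mul(0, h)), h) = Add(Add(Pow(h, 2), 0), h) = Add(Pow(h, 2), h) = Add(h, Pow(h, 2)))
Pow(Function('x')(Function('S')(Mul(-4, 6))), 3) = Pow(Mul(Mul(-4, 6), Add(1, Mul(-4, 6))), 3) = Pow(Mul(-24, Add(1, -24)), 3) = Pow(Mul(-24, -23), 3) = Pow(552, 3) = 168196608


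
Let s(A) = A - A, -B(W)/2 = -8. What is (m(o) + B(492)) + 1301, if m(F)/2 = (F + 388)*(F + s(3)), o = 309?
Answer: 432063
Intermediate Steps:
B(W) = 16 (B(W) = -2*(-8) = 16)
s(A) = 0
m(F) = 2*F*(388 + F) (m(F) = 2*((F + 388)*(F + 0)) = 2*((388 + F)*F) = 2*(F*(388 + F)) = 2*F*(388 + F))
(m(o) + B(492)) + 1301 = (2*309*(388 + 309) + 16) + 1301 = (2*309*697 + 16) + 1301 = (430746 + 16) + 1301 = 430762 + 1301 = 432063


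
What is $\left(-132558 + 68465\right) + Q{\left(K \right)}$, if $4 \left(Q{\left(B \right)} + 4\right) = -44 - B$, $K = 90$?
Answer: $- \frac{128261}{2} \approx -64131.0$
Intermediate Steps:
$Q{\left(B \right)} = -15 - \frac{B}{4}$ ($Q{\left(B \right)} = -4 + \frac{-44 - B}{4} = -4 - \left(11 + \frac{B}{4}\right) = -15 - \frac{B}{4}$)
$\left(-132558 + 68465\right) + Q{\left(K \right)} = \left(-132558 + 68465\right) - \frac{75}{2} = -64093 - \frac{75}{2} = - \frac{128261}{2}$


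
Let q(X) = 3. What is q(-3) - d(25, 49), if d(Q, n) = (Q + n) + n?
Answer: -120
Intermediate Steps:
d(Q, n) = Q + 2*n
q(-3) - d(25, 49) = 3 - (25 + 2*49) = 3 - (25 + 98) = 3 - 1*123 = 3 - 123 = -120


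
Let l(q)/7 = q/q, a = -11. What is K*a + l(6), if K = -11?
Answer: 128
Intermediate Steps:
l(q) = 7 (l(q) = 7*(q/q) = 7*1 = 7)
K*a + l(6) = -11*(-11) + 7 = 121 + 7 = 128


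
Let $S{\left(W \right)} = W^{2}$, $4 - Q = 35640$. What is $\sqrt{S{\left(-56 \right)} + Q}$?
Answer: $50 i \sqrt{13} \approx 180.28 i$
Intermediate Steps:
$Q = -35636$ ($Q = 4 - 35640 = -35636$)
$\sqrt{S{\left(-56 \right)} + Q} = \sqrt{\left(-56\right)^{2} - 35636} = \sqrt{3136 - 35636} = \sqrt{-32500} = 50 i \sqrt{13}$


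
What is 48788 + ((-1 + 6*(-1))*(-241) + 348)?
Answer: 50823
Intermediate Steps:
48788 + ((-1 + 6*(-1))*(-241) + 348) = 48788 + ((-1 - 6)*(-241) + 348) = 48788 + (-7*(-241) + 348) = 48788 + (1687 + 348) = 48788 + 2035 = 50823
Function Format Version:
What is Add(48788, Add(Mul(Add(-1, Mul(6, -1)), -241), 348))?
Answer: 50823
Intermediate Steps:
Add(48788, Add(Mul(Add(-1, Mul(6, -1)), -241), 348)) = Add(48788, Add(Mul(Add(-1, -6), -241), 348)) = Add(48788, Add(Mul(-7, -241), 348)) = Add(48788, Add(1687, 348)) = Add(48788, 2035) = 50823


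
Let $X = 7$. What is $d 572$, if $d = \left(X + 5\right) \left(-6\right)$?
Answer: $-41184$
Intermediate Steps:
$d = -72$ ($d = \left(7 + 5\right) \left(-6\right) = 12 \left(-6\right) = -72$)
$d 572 = \left(-72\right) 572 = -41184$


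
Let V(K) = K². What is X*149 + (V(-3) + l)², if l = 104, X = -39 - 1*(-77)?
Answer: 18431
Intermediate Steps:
X = 38 (X = -39 + 77 = 38)
X*149 + (V(-3) + l)² = 38*149 + ((-3)² + 104)² = 5662 + (9 + 104)² = 5662 + 113² = 5662 + 12769 = 18431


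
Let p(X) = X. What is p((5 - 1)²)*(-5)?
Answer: -80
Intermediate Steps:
p((5 - 1)²)*(-5) = (5 - 1)²*(-5) = 4²*(-5) = 16*(-5) = -80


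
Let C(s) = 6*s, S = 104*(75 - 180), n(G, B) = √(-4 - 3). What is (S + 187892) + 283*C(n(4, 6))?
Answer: 176972 + 1698*I*√7 ≈ 1.7697e+5 + 4492.5*I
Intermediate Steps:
n(G, B) = I*√7 (n(G, B) = √(-7) = I*√7)
S = -10920 (S = 104*(-105) = -10920)
(S + 187892) + 283*C(n(4, 6)) = (-10920 + 187892) + 283*(6*(I*√7)) = 176972 + 283*(6*I*√7) = 176972 + 1698*I*√7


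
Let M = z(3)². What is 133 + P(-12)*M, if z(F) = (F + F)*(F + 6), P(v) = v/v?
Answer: 3049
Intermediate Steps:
P(v) = 1
z(F) = 2*F*(6 + F) (z(F) = (2*F)*(6 + F) = 2*F*(6 + F))
M = 2916 (M = (2*3*(6 + 3))² = (2*3*9)² = 54² = 2916)
133 + P(-12)*M = 133 + 1*2916 = 133 + 2916 = 3049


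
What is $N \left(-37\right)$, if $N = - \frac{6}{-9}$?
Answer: $- \frac{74}{3} \approx -24.667$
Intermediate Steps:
$N = \frac{2}{3}$ ($N = \left(-6\right) \left(- \frac{1}{9}\right) = \frac{2}{3} \approx 0.66667$)
$N \left(-37\right) = \frac{2}{3} \left(-37\right) = - \frac{74}{3}$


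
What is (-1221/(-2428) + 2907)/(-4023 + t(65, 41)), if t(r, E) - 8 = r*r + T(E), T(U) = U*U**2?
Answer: 7059417/167850068 ≈ 0.042058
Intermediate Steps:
T(U) = U**3
t(r, E) = 8 + E**3 + r**2 (t(r, E) = 8 + (r*r + E**3) = 8 + (r**2 + E**3) = 8 + (E**3 + r**2) = 8 + E**3 + r**2)
(-1221/(-2428) + 2907)/(-4023 + t(65, 41)) = (-1221/(-2428) + 2907)/(-4023 + (8 + 41**3 + 65**2)) = (-1221*(-1/2428) + 2907)/(-4023 + (8 + 68921 + 4225)) = (1221/2428 + 2907)/(-4023 + 73154) = (7059417/2428)/69131 = (7059417/2428)*(1/69131) = 7059417/167850068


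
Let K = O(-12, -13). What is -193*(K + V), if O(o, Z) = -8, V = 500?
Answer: -94956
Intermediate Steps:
K = -8
-193*(K + V) = -193*(-8 + 500) = -193*492 = -94956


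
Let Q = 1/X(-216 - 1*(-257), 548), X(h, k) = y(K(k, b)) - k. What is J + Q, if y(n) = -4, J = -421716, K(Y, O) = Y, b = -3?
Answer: -232787233/552 ≈ -4.2172e+5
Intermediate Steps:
X(h, k) = -4 - k
Q = -1/552 (Q = 1/(-4 - 1*548) = 1/(-4 - 548) = 1/(-552) = -1/552 ≈ -0.0018116)
J + Q = -421716 - 1/552 = -232787233/552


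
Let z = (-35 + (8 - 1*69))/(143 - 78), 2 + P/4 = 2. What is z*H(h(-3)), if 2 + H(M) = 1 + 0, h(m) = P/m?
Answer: 96/65 ≈ 1.4769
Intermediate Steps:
P = 0 (P = -8 + 4*2 = -8 + 8 = 0)
h(m) = 0 (h(m) = 0/m = 0)
H(M) = -1 (H(M) = -2 + (1 + 0) = -2 + 1 = -1)
z = -96/65 (z = (-35 + (8 - 69))/65 = (-35 - 61)*(1/65) = -96*1/65 = -96/65 ≈ -1.4769)
z*H(h(-3)) = -96/65*(-1) = 96/65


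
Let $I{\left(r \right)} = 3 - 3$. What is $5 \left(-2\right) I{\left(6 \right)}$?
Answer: $0$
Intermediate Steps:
$I{\left(r \right)} = 0$
$5 \left(-2\right) I{\left(6 \right)} = 5 \left(-2\right) 0 = \left(-10\right) 0 = 0$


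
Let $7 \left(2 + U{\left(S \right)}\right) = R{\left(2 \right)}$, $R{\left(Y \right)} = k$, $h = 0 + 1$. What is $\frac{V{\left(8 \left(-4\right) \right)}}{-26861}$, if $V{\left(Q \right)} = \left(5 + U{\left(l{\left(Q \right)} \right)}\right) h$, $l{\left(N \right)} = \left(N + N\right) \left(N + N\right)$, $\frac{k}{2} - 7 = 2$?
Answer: $- \frac{39}{188027} \approx -0.00020742$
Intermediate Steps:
$k = 18$ ($k = 14 + 2 \cdot 2 = 14 + 4 = 18$)
$h = 1$
$l{\left(N \right)} = 4 N^{2}$ ($l{\left(N \right)} = 2 N 2 N = 4 N^{2}$)
$R{\left(Y \right)} = 18$
$U{\left(S \right)} = \frac{4}{7}$ ($U{\left(S \right)} = -2 + \frac{1}{7} \cdot 18 = -2 + \frac{18}{7} = \frac{4}{7}$)
$V{\left(Q \right)} = \frac{39}{7}$ ($V{\left(Q \right)} = \left(5 + \frac{4}{7}\right) 1 = \frac{39}{7} \cdot 1 = \frac{39}{7}$)
$\frac{V{\left(8 \left(-4\right) \right)}}{-26861} = \frac{39}{7 \left(-26861\right)} = \frac{39}{7} \left(- \frac{1}{26861}\right) = - \frac{39}{188027}$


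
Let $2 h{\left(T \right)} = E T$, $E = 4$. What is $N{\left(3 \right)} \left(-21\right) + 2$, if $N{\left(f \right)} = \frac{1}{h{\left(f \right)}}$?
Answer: $- \frac{3}{2} \approx -1.5$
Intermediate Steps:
$h{\left(T \right)} = 2 T$ ($h{\left(T \right)} = \frac{4 T}{2} = 2 T$)
$N{\left(f \right)} = \frac{1}{2 f}$
$N{\left(3 \right)} \left(-21\right) + 2 = \frac{1}{2 \cdot 3} \left(-21\right) + 2 = \frac{1}{2} \cdot \frac{1}{3} \left(-21\right) + 2 = \frac{1}{6} \left(-21\right) + 2 = - \frac{7}{2} + 2 = - \frac{3}{2}$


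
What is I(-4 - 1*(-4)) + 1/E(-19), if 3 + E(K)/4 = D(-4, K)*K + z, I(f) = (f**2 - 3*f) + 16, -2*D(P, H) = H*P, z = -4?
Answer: 45761/2860 ≈ 16.000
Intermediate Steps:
D(P, H) = -H*P/2
I(f) = 16 + f**2 - 3*f
E(K) = -28 + 8*K**2 (E(K) = -12 + 4*((-1/2*K*(-4))*K - 4) = -12 + 4*((2*K)*K - 4) = -12 + 4*(2*K**2 - 4) = -12 + 4*(-4 + 2*K**2) = -12 + (-16 + 8*K**2) = -28 + 8*K**2)
I(-4 - 1*(-4)) + 1/E(-19) = (16 + (-4 - 1*(-4))**2 - 3*(-4 - 1*(-4))) + 1/(-28 + 8*(-19)**2) = (16 + (-4 + 4)**2 - 3*(-4 + 4)) + 1/(-28 + 8*361) = (16 + 0**2 - 3*0) + 1/(-28 + 2888) = (16 + 0 + 0) + 1/2860 = 16 + 1/2860 = 45761/2860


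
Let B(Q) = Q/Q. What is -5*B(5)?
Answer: -5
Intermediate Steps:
B(Q) = 1
-5*B(5) = -5*1 = -5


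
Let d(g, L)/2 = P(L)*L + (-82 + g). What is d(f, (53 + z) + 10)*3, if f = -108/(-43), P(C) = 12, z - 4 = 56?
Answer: 360300/43 ≈ 8379.1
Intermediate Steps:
z = 60 (z = 4 + 56 = 60)
f = 108/43 (f = -108*(-1/43) = 108/43 ≈ 2.5116)
d(g, L) = -164 + 2*g + 24*L (d(g, L) = 2*(12*L + (-82 + g)) = 2*(-82 + g + 12*L) = -164 + 2*g + 24*L)
d(f, (53 + z) + 10)*3 = (-164 + 2*(108/43) + 24*((53 + 60) + 10))*3 = (-164 + 216/43 + 24*(113 + 10))*3 = (-164 + 216/43 + 24*123)*3 = (-164 + 216/43 + 2952)*3 = (120100/43)*3 = 360300/43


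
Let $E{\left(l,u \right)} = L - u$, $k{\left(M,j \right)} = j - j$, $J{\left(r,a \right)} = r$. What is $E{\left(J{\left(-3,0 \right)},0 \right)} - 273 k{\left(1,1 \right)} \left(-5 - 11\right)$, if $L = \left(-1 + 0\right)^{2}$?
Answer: $1$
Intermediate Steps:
$L = 1$ ($L = \left(-1\right)^{2} = 1$)
$k{\left(M,j \right)} = 0$
$E{\left(l,u \right)} = 1 - u$
$E{\left(J{\left(-3,0 \right)},0 \right)} - 273 k{\left(1,1 \right)} \left(-5 - 11\right) = \left(1 - 0\right) - 273 \cdot 0 \left(-5 - 11\right) = \left(1 + 0\right) - 273 \cdot 0 \left(-16\right) = 1 - 0 = 1 + 0 = 1$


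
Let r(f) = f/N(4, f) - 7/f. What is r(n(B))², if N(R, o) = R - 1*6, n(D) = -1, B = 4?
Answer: 225/4 ≈ 56.250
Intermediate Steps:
N(R, o) = -6 + R (N(R, o) = R - 6 = -6 + R)
r(f) = -7/f - f/2 (r(f) = f/(-6 + 4) - 7/f = f/(-2) - 7/f = f*(-½) - 7/f = -f/2 - 7/f = -7/f - f/2)
r(n(B))² = (-7/(-1) - ½*(-1))² = (-7*(-1) + ½)² = (7 + ½)² = (15/2)² = 225/4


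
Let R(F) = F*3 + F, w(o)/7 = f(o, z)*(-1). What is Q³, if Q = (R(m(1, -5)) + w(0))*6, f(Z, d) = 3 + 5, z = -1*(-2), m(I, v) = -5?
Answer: -94818816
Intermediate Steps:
z = 2
f(Z, d) = 8
w(o) = -56 (w(o) = 7*(8*(-1)) = 7*(-8) = -56)
R(F) = 4*F (R(F) = 3*F + F = 4*F)
Q = -456 (Q = (4*(-5) - 56)*6 = (-20 - 56)*6 = -76*6 = -456)
Q³ = (-456)³ = -94818816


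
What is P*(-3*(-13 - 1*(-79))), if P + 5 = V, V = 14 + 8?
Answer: -3366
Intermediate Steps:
V = 22
P = 17 (P = -5 + 22 = 17)
P*(-3*(-13 - 1*(-79))) = 17*(-3*(-13 - 1*(-79))) = 17*(-3*(-13 + 79)) = 17*(-3*66) = 17*(-198) = -3366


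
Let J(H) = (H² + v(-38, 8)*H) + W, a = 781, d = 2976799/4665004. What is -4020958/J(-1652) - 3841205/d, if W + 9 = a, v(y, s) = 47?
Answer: -23762992466949215841/3947580782684 ≈ -6.0196e+6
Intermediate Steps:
d = 2976799/4665004 (d = 2976799*(1/4665004) = 2976799/4665004 ≈ 0.63811)
W = 772 (W = -9 + 781 = 772)
J(H) = 772 + H² + 47*H (J(H) = (H² + 47*H) + 772 = 772 + H² + 47*H)
-4020958/J(-1652) - 3841205/d = -4020958/(772 + (-1652)² + 47*(-1652)) - 3841205/2976799/4665004 = -4020958/(772 + 2729104 - 77644) - 3841205*4665004/2976799 = -4020958/2652232 - 17919236689820/2976799 = -4020958*1/2652232 - 17919236689820/2976799 = -2010479/1326116 - 17919236689820/2976799 = -23762992466949215841/3947580782684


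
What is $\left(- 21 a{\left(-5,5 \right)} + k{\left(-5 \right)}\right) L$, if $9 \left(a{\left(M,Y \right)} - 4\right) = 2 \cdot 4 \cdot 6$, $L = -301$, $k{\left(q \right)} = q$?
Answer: $60501$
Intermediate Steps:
$a{\left(M,Y \right)} = \frac{28}{3}$ ($a{\left(M,Y \right)} = 4 + \frac{2 \cdot 4 \cdot 6}{9} = 4 + \frac{8 \cdot 6}{9} = 4 + \frac{1}{9} \cdot 48 = 4 + \frac{16}{3} = \frac{28}{3}$)
$\left(- 21 a{\left(-5,5 \right)} + k{\left(-5 \right)}\right) L = \left(\left(-21\right) \frac{28}{3} - 5\right) \left(-301\right) = \left(-196 - 5\right) \left(-301\right) = \left(-201\right) \left(-301\right) = 60501$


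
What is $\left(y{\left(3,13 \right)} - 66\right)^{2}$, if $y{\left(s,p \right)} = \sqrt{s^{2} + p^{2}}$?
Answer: $\left(66 - \sqrt{178}\right)^{2} \approx 2772.9$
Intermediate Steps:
$y{\left(s,p \right)} = \sqrt{p^{2} + s^{2}}$
$\left(y{\left(3,13 \right)} - 66\right)^{2} = \left(\sqrt{13^{2} + 3^{2}} - 66\right)^{2} = \left(\sqrt{169 + 9} - 66\right)^{2} = \left(\sqrt{178} - 66\right)^{2} = \left(-66 + \sqrt{178}\right)^{2}$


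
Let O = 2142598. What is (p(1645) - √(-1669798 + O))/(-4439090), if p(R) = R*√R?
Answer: -329*√1645/887818 + 2*√1182/443909 ≈ -0.014875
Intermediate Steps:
p(R) = R^(3/2)
(p(1645) - √(-1669798 + O))/(-4439090) = (1645^(3/2) - √(-1669798 + 2142598))/(-4439090) = (1645*√1645 - √472800)*(-1/4439090) = (1645*√1645 - 20*√1182)*(-1/4439090) = (-20*√1182 + 1645*√1645)*(-1/4439090) = -329*√1645/887818 + 2*√1182/443909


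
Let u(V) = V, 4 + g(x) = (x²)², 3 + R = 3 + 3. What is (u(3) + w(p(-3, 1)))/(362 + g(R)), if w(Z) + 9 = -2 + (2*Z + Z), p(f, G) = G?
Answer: -5/439 ≈ -0.011390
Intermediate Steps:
R = 3 (R = -3 + (3 + 3) = -3 + 6 = 3)
g(x) = -4 + x⁴ (g(x) = -4 + (x²)² = -4 + x⁴)
w(Z) = -11 + 3*Z (w(Z) = -9 + (-2 + (2*Z + Z)) = -9 + (-2 + 3*Z) = -11 + 3*Z)
(u(3) + w(p(-3, 1)))/(362 + g(R)) = (3 + (-11 + 3*1))/(362 + (-4 + 3⁴)) = (3 + (-11 + 3))/(362 + (-4 + 81)) = (3 - 8)/(362 + 77) = -5/439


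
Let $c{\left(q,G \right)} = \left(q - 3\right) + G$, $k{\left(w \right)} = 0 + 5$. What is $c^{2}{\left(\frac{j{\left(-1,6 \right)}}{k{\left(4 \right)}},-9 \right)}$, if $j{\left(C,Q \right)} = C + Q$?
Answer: $121$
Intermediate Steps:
$k{\left(w \right)} = 5$
$c{\left(q,G \right)} = -3 + G + q$ ($c{\left(q,G \right)} = \left(-3 + q\right) + G = -3 + G + q$)
$c^{2}{\left(\frac{j{\left(-1,6 \right)}}{k{\left(4 \right)}},-9 \right)} = \left(-3 - 9 + \frac{-1 + 6}{5}\right)^{2} = \left(-3 - 9 + 5 \cdot \frac{1}{5}\right)^{2} = \left(-3 - 9 + 1\right)^{2} = \left(-11\right)^{2} = 121$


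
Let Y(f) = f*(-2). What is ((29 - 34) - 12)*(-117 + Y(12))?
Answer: 2397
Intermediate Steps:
Y(f) = -2*f
((29 - 34) - 12)*(-117 + Y(12)) = ((29 - 34) - 12)*(-117 - 2*12) = (-5 - 12)*(-117 - 24) = -17*(-141) = 2397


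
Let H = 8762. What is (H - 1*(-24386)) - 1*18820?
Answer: 14328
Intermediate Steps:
(H - 1*(-24386)) - 1*18820 = (8762 - 1*(-24386)) - 1*18820 = (8762 + 24386) - 18820 = 33148 - 18820 = 14328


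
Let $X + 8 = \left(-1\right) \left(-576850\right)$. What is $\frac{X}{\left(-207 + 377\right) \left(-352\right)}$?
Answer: $- \frac{288421}{29920} \approx -9.6397$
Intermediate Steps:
$X = 576842$ ($X = -8 - -576850 = -8 + 576850 = 576842$)
$\frac{X}{\left(-207 + 377\right) \left(-352\right)} = \frac{576842}{\left(-207 + 377\right) \left(-352\right)} = \frac{576842}{170 \left(-352\right)} = \frac{576842}{-59840} = 576842 \left(- \frac{1}{59840}\right) = - \frac{288421}{29920}$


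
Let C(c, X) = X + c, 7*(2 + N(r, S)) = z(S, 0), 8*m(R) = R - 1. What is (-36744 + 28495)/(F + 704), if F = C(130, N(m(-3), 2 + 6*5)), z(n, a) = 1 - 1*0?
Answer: -57743/5825 ≈ -9.9130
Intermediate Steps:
m(R) = -1/8 + R/8 (m(R) = (R - 1)/8 = (-1 + R)/8 = -1/8 + R/8)
z(n, a) = 1 (z(n, a) = 1 + 0 = 1)
N(r, S) = -13/7 (N(r, S) = -2 + (1/7)*1 = -2 + 1/7 = -13/7)
F = 897/7 (F = -13/7 + 130 = 897/7 ≈ 128.14)
(-36744 + 28495)/(F + 704) = (-36744 + 28495)/(897/7 + 704) = -8249/5825/7 = -8249*7/5825 = -57743/5825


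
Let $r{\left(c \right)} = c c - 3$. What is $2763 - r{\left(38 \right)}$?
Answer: $1322$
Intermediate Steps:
$r{\left(c \right)} = -3 + c^{2}$ ($r{\left(c \right)} = c^{2} - 3 = -3 + c^{2}$)
$2763 - r{\left(38 \right)} = 2763 - \left(-3 + 38^{2}\right) = 2763 - \left(-3 + 1444\right) = 2763 - 1441 = 1322$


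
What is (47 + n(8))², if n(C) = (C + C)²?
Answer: 91809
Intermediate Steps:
n(C) = 4*C² (n(C) = (2*C)² = 4*C²)
(47 + n(8))² = (47 + 4*8²)² = (47 + 4*64)² = (47 + 256)² = 303² = 91809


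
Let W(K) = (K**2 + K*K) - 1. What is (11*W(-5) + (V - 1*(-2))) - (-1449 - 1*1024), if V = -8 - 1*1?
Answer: 3005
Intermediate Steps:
V = -9 (V = -8 - 1 = -9)
W(K) = -1 + 2*K**2 (W(K) = (K**2 + K**2) - 1 = 2*K**2 - 1 = -1 + 2*K**2)
(11*W(-5) + (V - 1*(-2))) - (-1449 - 1*1024) = (11*(-1 + 2*(-5)**2) + (-9 - 1*(-2))) - (-1449 - 1*1024) = (11*(-1 + 2*25) + (-9 + 2)) - (-1449 - 1024) = (11*(-1 + 50) - 7) - 1*(-2473) = (11*49 - 7) + 2473 = (539 - 7) + 2473 = 532 + 2473 = 3005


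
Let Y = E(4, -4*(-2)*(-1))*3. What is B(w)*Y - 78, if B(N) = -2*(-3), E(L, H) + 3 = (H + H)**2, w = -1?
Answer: 4476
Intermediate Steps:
E(L, H) = -3 + 4*H**2 (E(L, H) = -3 + (H + H)**2 = -3 + (2*H)**2 = -3 + 4*H**2)
B(N) = 6
Y = 759 (Y = (-3 + 4*(-4*(-2)*(-1))**2)*3 = (-3 + 4*(8*(-1))**2)*3 = (-3 + 4*(-8)**2)*3 = (-3 + 4*64)*3 = (-3 + 256)*3 = 253*3 = 759)
B(w)*Y - 78 = 6*759 - 78 = 4554 - 78 = 4476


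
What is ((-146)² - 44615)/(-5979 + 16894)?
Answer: -23299/10915 ≈ -2.1346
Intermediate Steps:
((-146)² - 44615)/(-5979 + 16894) = (21316 - 44615)/10915 = -23299*1/10915 = -23299/10915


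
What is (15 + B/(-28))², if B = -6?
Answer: 45369/196 ≈ 231.47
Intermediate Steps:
(15 + B/(-28))² = (15 - 6/(-28))² = (15 - 6*(-1/28))² = (15 + 3/14)² = (213/14)² = 45369/196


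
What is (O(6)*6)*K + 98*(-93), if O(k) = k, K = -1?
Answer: -9150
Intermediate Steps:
(O(6)*6)*K + 98*(-93) = (6*6)*(-1) + 98*(-93) = 36*(-1) - 9114 = -36 - 9114 = -9150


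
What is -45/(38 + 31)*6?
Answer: -90/23 ≈ -3.9130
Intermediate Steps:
-45/(38 + 31)*6 = -45/69*6 = -45*1/69*6 = -15/23*6 = -90/23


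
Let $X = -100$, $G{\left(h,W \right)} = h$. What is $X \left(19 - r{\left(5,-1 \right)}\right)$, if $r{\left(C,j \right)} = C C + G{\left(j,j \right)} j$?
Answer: $700$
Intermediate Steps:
$r{\left(C,j \right)} = C^{2} + j^{2}$ ($r{\left(C,j \right)} = C C + j j = C^{2} + j^{2}$)
$X \left(19 - r{\left(5,-1 \right)}\right) = - 100 \left(19 - \left(5^{2} + \left(-1\right)^{2}\right)\right) = - 100 \left(19 - \left(25 + 1\right)\right) = - 100 \left(19 - 26\right) = \left(-100\right) \left(-7\right) = 700$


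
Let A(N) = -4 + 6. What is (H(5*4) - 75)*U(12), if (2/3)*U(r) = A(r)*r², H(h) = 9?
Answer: -28512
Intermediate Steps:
A(N) = 2
U(r) = 3*r² (U(r) = 3*(2*r²)/2 = 3*r²)
(H(5*4) - 75)*U(12) = (9 - 75)*(3*12²) = -198*144 = -66*432 = -28512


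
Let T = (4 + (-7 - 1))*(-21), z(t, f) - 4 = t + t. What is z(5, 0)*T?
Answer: 1176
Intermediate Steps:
z(t, f) = 4 + 2*t (z(t, f) = 4 + (t + t) = 4 + 2*t)
T = 84 (T = (4 - 8)*(-21) = -4*(-21) = 84)
z(5, 0)*T = (4 + 2*5)*84 = (4 + 10)*84 = 14*84 = 1176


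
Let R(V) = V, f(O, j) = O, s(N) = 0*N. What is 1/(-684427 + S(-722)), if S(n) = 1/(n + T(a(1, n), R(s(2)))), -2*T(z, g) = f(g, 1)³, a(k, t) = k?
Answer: -722/494156295 ≈ -1.4611e-6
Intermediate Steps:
s(N) = 0
T(z, g) = -g³/2
S(n) = 1/n (S(n) = 1/(n - ½*0³) = 1/(n - ½*0) = 1/(n + 0) = 1/n)
1/(-684427 + S(-722)) = 1/(-684427 + 1/(-722)) = 1/(-684427 - 1/722) = 1/(-494156295/722) = -722/494156295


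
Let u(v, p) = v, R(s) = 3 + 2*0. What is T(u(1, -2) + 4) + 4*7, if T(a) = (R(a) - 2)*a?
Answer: 33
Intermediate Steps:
R(s) = 3 (R(s) = 3 + 0 = 3)
T(a) = a (T(a) = (3 - 2)*a = 1*a = a)
T(u(1, -2) + 4) + 4*7 = (1 + 4) + 4*7 = 5 + 28 = 33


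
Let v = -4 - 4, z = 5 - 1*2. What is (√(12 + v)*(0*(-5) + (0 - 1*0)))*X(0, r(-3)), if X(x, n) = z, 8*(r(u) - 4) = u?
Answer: 0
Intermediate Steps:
r(u) = 4 + u/8
z = 3 (z = 5 - 2 = 3)
X(x, n) = 3
v = -8
(√(12 + v)*(0*(-5) + (0 - 1*0)))*X(0, r(-3)) = (√(12 - 8)*(0*(-5) + (0 - 1*0)))*3 = (√4*(0 + (0 + 0)))*3 = (2*(0 + 0))*3 = (2*0)*3 = 0*3 = 0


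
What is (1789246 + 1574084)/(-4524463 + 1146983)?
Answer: -336333/337748 ≈ -0.99581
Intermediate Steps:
(1789246 + 1574084)/(-4524463 + 1146983) = 3363330/(-3377480) = 3363330*(-1/3377480) = -336333/337748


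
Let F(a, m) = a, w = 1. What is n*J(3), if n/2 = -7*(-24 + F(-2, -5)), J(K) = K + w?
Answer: 1456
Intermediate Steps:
J(K) = 1 + K (J(K) = K + 1 = 1 + K)
n = 364 (n = 2*(-7*(-24 - 2)) = 2*(-7*(-26)) = 2*182 = 364)
n*J(3) = 364*(1 + 3) = 364*4 = 1456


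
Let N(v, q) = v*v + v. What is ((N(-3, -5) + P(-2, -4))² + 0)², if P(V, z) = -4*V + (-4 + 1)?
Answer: 14641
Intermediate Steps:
P(V, z) = -3 - 4*V (P(V, z) = -4*V - 3 = -3 - 4*V)
N(v, q) = v + v² (N(v, q) = v² + v = v + v²)
((N(-3, -5) + P(-2, -4))² + 0)² = ((-3*(1 - 3) + (-3 - 4*(-2)))² + 0)² = ((-3*(-2) + (-3 + 8))² + 0)² = ((6 + 5)² + 0)² = (11² + 0)² = (121 + 0)² = 121² = 14641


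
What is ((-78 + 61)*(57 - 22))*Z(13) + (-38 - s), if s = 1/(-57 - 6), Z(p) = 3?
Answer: -114848/63 ≈ -1823.0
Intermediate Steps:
s = -1/63 (s = 1/(-63) = -1/63 ≈ -0.015873)
((-78 + 61)*(57 - 22))*Z(13) + (-38 - s) = ((-78 + 61)*(57 - 22))*3 + (-38 - 1*(-1/63)) = -17*35*3 + (-38 + 1/63) = -595*3 - 2393/63 = -1785 - 2393/63 = -114848/63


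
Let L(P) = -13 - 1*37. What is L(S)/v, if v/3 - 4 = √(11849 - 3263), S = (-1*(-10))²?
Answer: 20/2571 - 15*√106/857 ≈ -0.17242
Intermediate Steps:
S = 100 (S = 10² = 100)
L(P) = -50 (L(P) = -13 - 37 = -50)
v = 12 + 27*√106 (v = 12 + 3*√(11849 - 3263) = 12 + 3*√8586 = 12 + 3*(9*√106) = 12 + 27*√106 ≈ 289.98)
L(S)/v = -50/(12 + 27*√106)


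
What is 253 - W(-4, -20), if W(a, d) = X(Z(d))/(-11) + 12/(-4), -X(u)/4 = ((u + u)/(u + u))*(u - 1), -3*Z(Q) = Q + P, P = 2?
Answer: 2796/11 ≈ 254.18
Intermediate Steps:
Z(Q) = -⅔ - Q/3 (Z(Q) = -(Q + 2)/3 = -(2 + Q)/3 = -⅔ - Q/3)
X(u) = 4 - 4*u (X(u) = -4*(u + u)/(u + u)*(u - 1) = -4*(2*u)/((2*u))*(-1 + u) = -4*(2*u)*(1/(2*u))*(-1 + u) = -4*(-1 + u) = 4 - 4*u)
W(a, d) = -119/33 - 4*d/33 (W(a, d) = (4 - 4*(-⅔ - d/3))/(-11) + 12/(-4) = (4 + (8/3 + 4*d/3))*(-1/11) + 12*(-¼) = (20/3 + 4*d/3)*(-1/11) - 3 = (-20/33 - 4*d/33) - 3 = -119/33 - 4*d/33)
253 - W(-4, -20) = 253 - (-119/33 - 4/33*(-20)) = 253 - (-119/33 + 80/33) = 253 - 1*(-13/11) = 253 + 13/11 = 2796/11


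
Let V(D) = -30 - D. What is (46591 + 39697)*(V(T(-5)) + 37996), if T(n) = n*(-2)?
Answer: 3275147328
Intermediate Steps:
T(n) = -2*n
(46591 + 39697)*(V(T(-5)) + 37996) = (46591 + 39697)*((-30 - (-2)*(-5)) + 37996) = 86288*((-30 - 1*10) + 37996) = 86288*((-30 - 10) + 37996) = 86288*(-40 + 37996) = 86288*37956 = 3275147328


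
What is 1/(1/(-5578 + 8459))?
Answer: 2881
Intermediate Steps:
1/(1/(-5578 + 8459)) = 1/(1/2881) = 2881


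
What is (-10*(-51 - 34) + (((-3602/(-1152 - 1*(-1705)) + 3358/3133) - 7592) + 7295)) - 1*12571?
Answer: -20831201974/1732549 ≈ -12023.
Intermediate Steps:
(-10*(-51 - 34) + (((-3602/(-1152 - 1*(-1705)) + 3358/3133) - 7592) + 7295)) - 1*12571 = (-10*(-85) + (((-3602/(-1152 + 1705) + 3358*(1/3133)) - 7592) + 7295)) - 12571 = (850 + (((-3602/553 + 3358/3133) - 7592) + 7295)) - 12571 = (850 + ((-9428092/1732549 - 7592) + 7295)) - 12571 = (850 + (-13162940100/1732549 + 7295)) - 12571 = (850 - 523995145/1732549) - 12571 = 948671505/1732549 - 12571 = -20831201974/1732549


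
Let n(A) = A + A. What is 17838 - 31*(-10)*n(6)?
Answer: 21558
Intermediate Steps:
n(A) = 2*A
17838 - 31*(-10)*n(6) = 17838 - 31*(-10)*2*6 = 17838 - (-310)*12 = 17838 - 1*(-3720) = 17838 + 3720 = 21558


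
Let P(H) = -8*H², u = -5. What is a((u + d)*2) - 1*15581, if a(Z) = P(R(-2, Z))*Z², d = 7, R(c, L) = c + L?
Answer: -16093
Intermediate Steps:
R(c, L) = L + c
a(Z) = -8*Z²*(-2 + Z)² (a(Z) = (-8*(Z - 2)²)*Z² = (-8*(-2 + Z)²)*Z² = -8*Z²*(-2 + Z)²)
a((u + d)*2) - 1*15581 = -8*((-5 + 7)*2)²*(-2 + (-5 + 7)*2)² - 1*15581 = -8*(2*2)²*(-2 + 2*2)² - 15581 = -8*4²*(-2 + 4)² - 15581 = -8*16*2² - 15581 = -8*16*4 - 15581 = -512 - 15581 = -16093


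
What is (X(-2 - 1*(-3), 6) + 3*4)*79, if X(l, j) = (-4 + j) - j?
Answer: 632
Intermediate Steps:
X(l, j) = -4
(X(-2 - 1*(-3), 6) + 3*4)*79 = (-4 + 3*4)*79 = (-4 + 12)*79 = 8*79 = 632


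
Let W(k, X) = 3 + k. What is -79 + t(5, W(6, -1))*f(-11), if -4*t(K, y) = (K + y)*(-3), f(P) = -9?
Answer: -347/2 ≈ -173.50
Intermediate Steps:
t(K, y) = 3*K/4 + 3*y/4 (t(K, y) = -(K + y)*(-3)/4 = -(-3*K - 3*y)/4 = 3*K/4 + 3*y/4)
-79 + t(5, W(6, -1))*f(-11) = -79 + ((¾)*5 + 3*(3 + 6)/4)*(-9) = -79 + (15/4 + (¾)*9)*(-9) = -79 + (15/4 + 27/4)*(-9) = -79 + (21/2)*(-9) = -79 - 189/2 = -347/2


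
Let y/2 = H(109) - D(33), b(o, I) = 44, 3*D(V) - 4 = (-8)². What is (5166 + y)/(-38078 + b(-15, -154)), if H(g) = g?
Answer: -8008/57051 ≈ -0.14037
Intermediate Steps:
D(V) = 68/3 (D(V) = 4/3 + (⅓)*(-8)² = 4/3 + (⅓)*64 = 4/3 + 64/3 = 68/3)
y = 518/3 (y = 2*(109 - 1*68/3) = 2*(109 - 68/3) = 2*(259/3) = 518/3 ≈ 172.67)
(5166 + y)/(-38078 + b(-15, -154)) = (5166 + 518/3)/(-38078 + 44) = (16016/3)/(-38034) = (16016/3)*(-1/38034) = -8008/57051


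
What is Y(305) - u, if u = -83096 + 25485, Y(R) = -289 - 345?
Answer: 56977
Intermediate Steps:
Y(R) = -634
u = -57611
Y(305) - u = -634 - 1*(-57611) = -634 + 57611 = 56977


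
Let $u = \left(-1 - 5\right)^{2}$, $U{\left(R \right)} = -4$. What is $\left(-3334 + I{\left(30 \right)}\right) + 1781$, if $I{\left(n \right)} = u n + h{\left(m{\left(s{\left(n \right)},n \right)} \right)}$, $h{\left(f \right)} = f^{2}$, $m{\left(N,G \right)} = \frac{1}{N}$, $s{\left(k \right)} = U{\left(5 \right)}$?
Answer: $- \frac{7567}{16} \approx -472.94$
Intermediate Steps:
$s{\left(k \right)} = -4$
$u = 36$ ($u = \left(-6\right)^{2} = 36$)
$I{\left(n \right)} = \frac{1}{16} + 36 n$ ($I{\left(n \right)} = 36 n + \left(\frac{1}{-4}\right)^{2} = 36 n + \left(- \frac{1}{4}\right)^{2} = 36 n + \frac{1}{16} = \frac{1}{16} + 36 n$)
$\left(-3334 + I{\left(30 \right)}\right) + 1781 = \left(-3334 + \left(\frac{1}{16} + 36 \cdot 30\right)\right) + 1781 = \left(-3334 + \left(\frac{1}{16} + 1080\right)\right) + 1781 = \left(-3334 + \frac{17281}{16}\right) + 1781 = - \frac{36063}{16} + 1781 = - \frac{7567}{16}$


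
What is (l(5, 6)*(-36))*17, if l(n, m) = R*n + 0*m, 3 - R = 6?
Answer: 9180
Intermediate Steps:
R = -3 (R = 3 - 1*6 = 3 - 6 = -3)
l(n, m) = -3*n (l(n, m) = -3*n + 0*m = -3*n + 0 = -3*n)
(l(5, 6)*(-36))*17 = (-3*5*(-36))*17 = -15*(-36)*17 = 540*17 = 9180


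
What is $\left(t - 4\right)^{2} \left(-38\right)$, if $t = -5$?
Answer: $-3078$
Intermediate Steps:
$\left(t - 4\right)^{2} \left(-38\right) = \left(-5 - 4\right)^{2} \left(-38\right) = \left(-9\right)^{2} \left(-38\right) = 81 \left(-38\right) = -3078$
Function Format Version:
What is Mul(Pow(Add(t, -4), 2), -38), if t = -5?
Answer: -3078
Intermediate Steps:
Mul(Pow(Add(t, -4), 2), -38) = Mul(Pow(Add(-5, -4), 2), -38) = Mul(Pow(-9, 2), -38) = Mul(81, -38) = -3078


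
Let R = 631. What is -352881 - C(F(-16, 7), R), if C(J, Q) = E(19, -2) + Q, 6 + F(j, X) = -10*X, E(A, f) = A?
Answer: -353531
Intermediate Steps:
F(j, X) = -6 - 10*X
C(J, Q) = 19 + Q
-352881 - C(F(-16, 7), R) = -352881 - (19 + 631) = -352881 - 1*650 = -352881 - 650 = -353531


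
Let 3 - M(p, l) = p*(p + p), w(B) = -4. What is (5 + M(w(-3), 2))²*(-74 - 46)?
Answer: -69120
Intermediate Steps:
M(p, l) = 3 - 2*p² (M(p, l) = 3 - p*(p + p) = 3 - p*2*p = 3 - 2*p²)
(5 + M(w(-3), 2))²*(-74 - 46) = (5 + (3 - 2*(-4)²))²*(-74 - 46) = (5 + (3 - 2*16))²*(-120) = (5 + (3 - 32))²*(-120) = (5 - 29)²*(-120) = (-24)²*(-120) = 576*(-120) = -69120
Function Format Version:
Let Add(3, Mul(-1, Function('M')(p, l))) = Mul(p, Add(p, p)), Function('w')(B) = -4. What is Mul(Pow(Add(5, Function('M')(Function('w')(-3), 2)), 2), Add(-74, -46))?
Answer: -69120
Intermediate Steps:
Function('M')(p, l) = Add(3, Mul(-2, Pow(p, 2))) (Function('M')(p, l) = Add(3, Mul(-1, Mul(p, Add(p, p)))) = Add(3, Mul(-1, Mul(p, Mul(2, p)))) = Add(3, Mul(-1, Mul(2, Pow(p, 2)))) = Add(3, Mul(-2, Pow(p, 2))))
Mul(Pow(Add(5, Function('M')(Function('w')(-3), 2)), 2), Add(-74, -46)) = Mul(Pow(Add(5, Add(3, Mul(-2, Pow(-4, 2)))), 2), Add(-74, -46)) = Mul(Pow(Add(5, Add(3, Mul(-2, 16))), 2), -120) = Mul(Pow(Add(5, Add(3, -32)), 2), -120) = Mul(Pow(Add(5, -29), 2), -120) = Mul(Pow(-24, 2), -120) = Mul(576, -120) = -69120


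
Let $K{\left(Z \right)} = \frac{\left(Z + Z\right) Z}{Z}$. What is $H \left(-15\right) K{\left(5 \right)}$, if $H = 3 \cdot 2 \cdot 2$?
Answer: $-1800$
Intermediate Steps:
$K{\left(Z \right)} = 2 Z$ ($K{\left(Z \right)} = \frac{2 Z Z}{Z} = \frac{2 Z^{2}}{Z} = 2 Z$)
$H = 12$ ($H = 6 \cdot 2 = 12$)
$H \left(-15\right) K{\left(5 \right)} = 12 \left(-15\right) 2 \cdot 5 = \left(-180\right) 10 = -1800$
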